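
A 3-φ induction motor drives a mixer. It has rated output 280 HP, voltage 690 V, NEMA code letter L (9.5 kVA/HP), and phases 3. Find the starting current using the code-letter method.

S_LR = 9.5 × 280 = 2660 kVA
I_LR = S_LR/(√3·V_L) = 2660000/(1.732×690) = 2230 A

2230 A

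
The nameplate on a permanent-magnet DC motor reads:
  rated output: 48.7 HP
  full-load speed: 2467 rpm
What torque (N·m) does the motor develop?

141 N·m

P_out = 48.7 × 746 = 36330 W
ω = 2π × 2467/60 = 258.3 rad/s
τ = P_out/ω = 36330/258.3 = 141 N·m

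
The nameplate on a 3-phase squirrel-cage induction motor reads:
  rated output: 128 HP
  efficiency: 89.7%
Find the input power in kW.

106 kW

P_out = 128 × 746 = 95488 W
P_in = P_out/η = 95488/0.897 = 106453 W = 106 kW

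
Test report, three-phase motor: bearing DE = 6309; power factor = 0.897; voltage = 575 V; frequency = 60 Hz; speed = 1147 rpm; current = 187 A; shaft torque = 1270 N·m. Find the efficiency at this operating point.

ω = 2π × 1147/60 = 120.1 rad/s; P_out = τω = 1270 × 120.1 = 152527 W
P_in = √3·V_L·I_L·cosφ = 1.732 × 575 × 187 × 0.897 = 167051 W
η = P_out / P_in = 152527 / 167051 = 0.913 = 91.3%

91.3 %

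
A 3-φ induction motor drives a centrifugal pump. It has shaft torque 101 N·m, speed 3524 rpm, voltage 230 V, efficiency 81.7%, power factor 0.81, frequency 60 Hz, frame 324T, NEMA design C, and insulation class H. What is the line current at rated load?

141 A

ω = 2π×3524/60 = 369 rad/s; P_out = τω = 101 × 369 = 37269 W
P_in = P_out / η = 37269 / 0.817 = 45617 W
I_L = P_in / (√3·V_L·cosφ) = 45617 / (1.732 × 230 × 0.81) = 141 A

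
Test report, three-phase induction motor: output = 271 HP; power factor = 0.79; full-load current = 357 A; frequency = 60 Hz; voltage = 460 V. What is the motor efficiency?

90.0 %

P_out = 271 × 746 = 202166 W
P_in = √3·V_L·I_L·cosφ = 1.732 × 460 × 357 × 0.79 = 224699 W
η = P_out / P_in = 202166 / 224699 = 0.900 = 90.0%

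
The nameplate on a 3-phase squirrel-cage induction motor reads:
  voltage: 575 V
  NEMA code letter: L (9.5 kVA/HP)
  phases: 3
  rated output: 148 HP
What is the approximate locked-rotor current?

S_LR = 9.5 × 148 = 1406 kVA
I_LR = S_LR/(√3·V_L) = 1406000/(1.732×575) = 1410 A

1410 A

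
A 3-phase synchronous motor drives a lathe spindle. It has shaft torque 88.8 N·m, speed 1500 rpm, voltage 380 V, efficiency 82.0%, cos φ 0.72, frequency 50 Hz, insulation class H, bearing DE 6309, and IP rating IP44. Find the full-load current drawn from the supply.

ω = 2π×1500/60 = 157.1 rad/s; P_out = τω = 88.8 × 157.1 = 13950 W
P_in = P_out / η = 13950 / 0.820 = 17012 W
I_L = P_in / (√3·V_L·cosφ) = 17012 / (1.732 × 380 × 0.72) = 35.9 A

35.9 A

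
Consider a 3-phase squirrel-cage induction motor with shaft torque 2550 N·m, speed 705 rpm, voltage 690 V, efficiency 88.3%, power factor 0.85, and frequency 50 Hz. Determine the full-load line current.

ω = 2π×705/60 = 73.83 rad/s; P_out = τω = 2550 × 73.83 = 188267 W
P_in = P_out / η = 188267 / 0.883 = 213213 W
I_L = P_in / (√3·V_L·cosφ) = 213213 / (1.732 × 690 × 0.85) = 210 A

210 A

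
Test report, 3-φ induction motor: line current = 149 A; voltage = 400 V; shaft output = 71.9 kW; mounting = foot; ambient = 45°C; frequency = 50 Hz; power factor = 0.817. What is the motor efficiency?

P_out = 71.9 kW = 71900 W
P_in = √3·V_L·I_L·cosφ = 1.732 × 400 × 149 × 0.817 = 84337 W
η = P_out / P_in = 71900 / 84337 = 0.853 = 85.3%

85.3 %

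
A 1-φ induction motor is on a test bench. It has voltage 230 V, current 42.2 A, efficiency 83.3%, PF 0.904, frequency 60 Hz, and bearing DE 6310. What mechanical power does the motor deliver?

7.31 kW

P_in = V·I·cosφ = 230 × 42.2 × 0.904 = 8774 W
P_out = η·P_in = 0.833 × 8774 = 7309 W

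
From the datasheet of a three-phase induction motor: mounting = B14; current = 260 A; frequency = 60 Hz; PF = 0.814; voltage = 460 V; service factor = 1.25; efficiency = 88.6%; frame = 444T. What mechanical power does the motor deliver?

149 kW

P_in = √3·V·I·cosφ = 1.732 × 460 × 260 × 0.814 = 168618 W
P_out = η·P_in = 0.886 × 168618 = 149396 W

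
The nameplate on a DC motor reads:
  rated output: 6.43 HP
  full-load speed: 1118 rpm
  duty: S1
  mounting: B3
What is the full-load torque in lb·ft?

P_out = 6.43 × 746 = 4797 W
ω = 2π × 1118/60 = 117.1 rad/s
τ = P_out/ω = 4797/117.1 = 40.96 N·m
In lb·ft: 40.96/1.356 = 30.2 lb·ft

30.2 lb·ft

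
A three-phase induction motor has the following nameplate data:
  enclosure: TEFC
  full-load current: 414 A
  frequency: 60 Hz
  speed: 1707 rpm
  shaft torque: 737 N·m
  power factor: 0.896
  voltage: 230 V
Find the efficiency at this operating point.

ω = 2π × 1707/60 = 178.8 rad/s; P_out = τω = 737 × 178.8 = 131776 W
P_in = √3·V_L·I_L·cosφ = 1.732 × 230 × 414 × 0.896 = 147769 W
η = P_out / P_in = 131776 / 147769 = 0.892 = 89.2%

89.2 %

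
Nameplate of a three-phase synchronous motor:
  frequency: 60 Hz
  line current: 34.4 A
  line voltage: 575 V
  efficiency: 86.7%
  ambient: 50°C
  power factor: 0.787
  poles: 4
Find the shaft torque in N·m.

P_in = √3·V·I·cosφ = 1.732 × 575 × 34.4 × 0.787 = 26962 W
P_out = η·P_in = 0.867 × 26962 = 23376 W
n = n_s = 120×60/4 = 1800 rpm (synchronous)
ω = 2π×1800/60 = 188.5 rad/s
τ = P_out/ω = 23376/188.5 = 124 N·m

124 N·m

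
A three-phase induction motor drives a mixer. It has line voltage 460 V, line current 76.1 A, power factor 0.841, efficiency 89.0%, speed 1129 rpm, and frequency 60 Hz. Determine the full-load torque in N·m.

384 N·m

P_in = √3·V·I·cosφ = 1.732 × 460 × 76.1 × 0.841 = 50990 W
P_out = η·P_in = 0.89 × 50990 = 45381 W
n = 1129 rpm
ω = 2π×1129/60 = 118.2 rad/s
τ = P_out/ω = 45381/118.2 = 384 N·m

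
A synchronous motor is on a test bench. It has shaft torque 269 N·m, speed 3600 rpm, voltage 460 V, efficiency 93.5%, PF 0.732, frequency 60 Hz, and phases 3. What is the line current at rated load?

186 A

ω = 2π×3600/60 = 377 rad/s; P_out = τω = 269 × 377 = 101413 W
P_in = P_out / η = 101413 / 0.935 = 108463 W
I_L = P_in / (√3·V_L·cosφ) = 108463 / (1.732 × 460 × 0.732) = 186 A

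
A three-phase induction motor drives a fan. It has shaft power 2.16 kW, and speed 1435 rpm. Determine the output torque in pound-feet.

10.6 lb·ft

ω = 2π × 1435/60 = 150.3 rad/s
τ = P/ω = 2160/150.3 = 14.37 N·m
In lb·ft: 14.37/1.356 = 10.6 lb·ft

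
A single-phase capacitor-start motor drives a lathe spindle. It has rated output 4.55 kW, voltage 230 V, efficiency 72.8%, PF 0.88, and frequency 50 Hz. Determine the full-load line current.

30.9 A

P_out = 4.55 kW = 4550 W
P_in = P_out / η = 4550 / 0.728 = 6250 W
I = P_in / (V·cosφ) = 6250 / (230 × 0.88) = 30.9 A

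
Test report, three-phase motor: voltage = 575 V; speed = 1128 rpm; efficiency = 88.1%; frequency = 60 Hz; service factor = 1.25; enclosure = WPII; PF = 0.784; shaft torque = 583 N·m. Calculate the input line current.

ω = 2π×1128/60 = 118.1 rad/s; P_out = τω = 583 × 118.1 = 68852 W
P_in = P_out / η = 68852 / 0.881 = 78152 W
I_L = P_in / (√3·V_L·cosφ) = 78152 / (1.732 × 575 × 0.784) = 100 A

100 A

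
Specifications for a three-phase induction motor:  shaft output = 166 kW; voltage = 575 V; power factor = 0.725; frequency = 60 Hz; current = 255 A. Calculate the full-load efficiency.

P_out = 166 kW = 166000 W
P_in = √3·V_L·I_L·cosφ = 1.732 × 575 × 255 × 0.725 = 184117 W
η = P_out / P_in = 166000 / 184117 = 0.902 = 90.2%

90.2 %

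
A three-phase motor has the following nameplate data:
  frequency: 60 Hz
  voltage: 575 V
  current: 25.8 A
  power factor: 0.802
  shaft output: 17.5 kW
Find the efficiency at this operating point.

84.9 %

P_out = 17.5 kW = 17500 W
P_in = √3·V_L·I_L·cosφ = 1.732 × 575 × 25.8 × 0.802 = 20607 W
η = P_out / P_in = 17500 / 20607 = 0.849 = 84.9%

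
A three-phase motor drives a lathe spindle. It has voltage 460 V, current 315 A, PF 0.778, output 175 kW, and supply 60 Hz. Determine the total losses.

P_in = √3·V·I·cosφ = 1.732×460×315×0.778 = 195252 W
P_out = 175000 W
Losses = P_in − P_out = 195252 − 175000 = 20252 W

20300 W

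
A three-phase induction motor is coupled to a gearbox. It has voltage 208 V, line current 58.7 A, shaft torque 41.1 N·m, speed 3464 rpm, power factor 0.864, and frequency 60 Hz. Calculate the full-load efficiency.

ω = 2π × 3464/60 = 362.7 rad/s; P_out = τω = 41.1 × 362.7 = 14907 W
P_in = √3·V_L·I_L·cosφ = 1.732 × 208 × 58.7 × 0.864 = 18271 W
η = P_out / P_in = 14907 / 18271 = 0.816 = 81.6%

81.6 %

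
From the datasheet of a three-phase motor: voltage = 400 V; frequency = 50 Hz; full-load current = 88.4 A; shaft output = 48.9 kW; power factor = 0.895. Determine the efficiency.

P_out = 48.9 kW = 48900 W
P_in = √3·V_L·I_L·cosφ = 1.732 × 400 × 88.4 × 0.895 = 54813 W
η = P_out / P_in = 48900 / 54813 = 0.892 = 89.2%

89.2 %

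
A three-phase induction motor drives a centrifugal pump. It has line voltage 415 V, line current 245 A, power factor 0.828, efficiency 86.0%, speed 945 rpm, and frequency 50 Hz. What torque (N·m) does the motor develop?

1270 N·m

P_in = √3·V·I·cosφ = 1.732 × 415 × 245 × 0.828 = 145812 W
P_out = η·P_in = 0.86 × 145812 = 125398 W
n = 945 rpm
ω = 2π×945/60 = 98.96 rad/s
τ = P_out/ω = 125398/98.96 = 1270 N·m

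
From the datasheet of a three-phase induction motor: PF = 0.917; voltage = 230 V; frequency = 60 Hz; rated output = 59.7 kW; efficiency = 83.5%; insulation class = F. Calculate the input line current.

196 A

P_out = 59.7 kW = 59700 W
P_in = P_out / η = 59700 / 0.835 = 71497 W
I_L = P_in / (√3·V_L·cosφ) = 71497 / (1.732 × 230 × 0.917) = 196 A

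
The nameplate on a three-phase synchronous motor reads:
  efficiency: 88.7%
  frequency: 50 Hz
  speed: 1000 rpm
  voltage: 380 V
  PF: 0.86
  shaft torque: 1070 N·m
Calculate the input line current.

223 A

ω = 2π×1000/60 = 104.7 rad/s; P_out = τω = 1070 × 104.7 = 112029 W
P_in = P_out / η = 112029 / 0.887 = 126301 W
I_L = P_in / (√3·V_L·cosφ) = 126301 / (1.732 × 380 × 0.86) = 223 A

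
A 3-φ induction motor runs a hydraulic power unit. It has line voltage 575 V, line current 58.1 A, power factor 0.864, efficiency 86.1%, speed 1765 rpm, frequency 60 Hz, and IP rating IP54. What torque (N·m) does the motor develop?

P_in = √3·V·I·cosφ = 1.732 × 575 × 58.1 × 0.864 = 49993 W
P_out = η·P_in = 0.861 × 49993 = 43044 W
n = 1765 rpm
ω = 2π×1765/60 = 184.8 rad/s
τ = P_out/ω = 43044/184.8 = 233 N·m

233 N·m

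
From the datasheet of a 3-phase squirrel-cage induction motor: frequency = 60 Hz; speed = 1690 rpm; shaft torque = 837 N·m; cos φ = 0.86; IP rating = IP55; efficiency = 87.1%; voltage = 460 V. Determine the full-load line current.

248 A

ω = 2π×1690/60 = 177 rad/s; P_out = τω = 837 × 177 = 148149 W
P_in = P_out / η = 148149 / 0.871 = 170091 W
I_L = P_in / (√3·V_L·cosφ) = 170091 / (1.732 × 460 × 0.86) = 248 A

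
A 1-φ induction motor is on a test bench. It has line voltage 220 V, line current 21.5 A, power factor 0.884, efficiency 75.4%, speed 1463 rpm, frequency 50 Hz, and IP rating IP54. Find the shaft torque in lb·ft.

15.2 lb·ft

P_in = V·I·cosφ = 220 × 21.5 × 0.884 = 4181 W
P_out = η·P_in = 0.754 × 4181 = 3152 W
n = 1463 rpm
ω = 2π×1463/60 = 153.2 rad/s
τ = P_out/ω = 3152/153.2 = 20.57 N·m
In lb·ft: 20.57/1.356 = 15.2 lb·ft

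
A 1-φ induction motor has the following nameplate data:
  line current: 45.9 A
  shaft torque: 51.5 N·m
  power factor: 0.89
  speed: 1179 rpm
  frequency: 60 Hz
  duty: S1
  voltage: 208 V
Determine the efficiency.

ω = 2π × 1179/60 = 123.5 rad/s; P_out = τω = 51.5 × 123.5 = 6360 W
P_in = V·I·cosφ = 208 × 45.9 × 0.89 = 8497 W
η = P_out / P_in = 6360 / 8497 = 0.748 = 74.8%

74.8 %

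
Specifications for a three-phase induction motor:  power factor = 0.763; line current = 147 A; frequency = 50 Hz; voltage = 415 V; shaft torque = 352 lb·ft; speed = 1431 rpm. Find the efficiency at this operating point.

88.7 %

τ = 352 lb·ft × 1.356 = 477.3 N·m
ω = 2π × 1431/60 = 149.9 rad/s; P_out = τω = 477.3 × 149.9 = 71547 W
P_in = √3·V_L·I_L·cosφ = 1.732 × 415 × 147 × 0.763 = 80619 W
η = P_out / P_in = 71547 / 80619 = 0.887 = 88.7%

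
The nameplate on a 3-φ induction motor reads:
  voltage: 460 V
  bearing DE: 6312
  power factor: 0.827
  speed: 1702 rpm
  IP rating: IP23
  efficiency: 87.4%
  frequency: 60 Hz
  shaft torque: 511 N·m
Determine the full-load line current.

158 A

ω = 2π×1702/60 = 178.2 rad/s; P_out = τω = 511 × 178.2 = 91060 W
P_in = P_out / η = 91060 / 0.874 = 104188 W
I_L = P_in / (√3·V_L·cosφ) = 104188 / (1.732 × 460 × 0.827) = 158 A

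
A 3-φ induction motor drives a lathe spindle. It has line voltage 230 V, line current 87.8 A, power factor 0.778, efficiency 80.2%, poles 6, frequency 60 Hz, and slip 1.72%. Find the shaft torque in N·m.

P_in = √3·V·I·cosφ = 1.732 × 230 × 87.8 × 0.778 = 27211 W
P_out = η·P_in = 0.802 × 27211 = 21823 W
n_s = 120×60/6 = 1200 rpm; n = 1200×(1−0.0172) = 1179 rpm
ω = 2π×1179/60 = 123.5 rad/s
τ = P_out/ω = 21823/123.5 = 177 N·m

177 N·m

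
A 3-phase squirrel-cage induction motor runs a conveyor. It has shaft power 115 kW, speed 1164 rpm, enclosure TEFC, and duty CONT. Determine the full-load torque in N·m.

943 N·m

ω = 2π × 1164/60 = 121.9 rad/s
τ = P/ω = 115000/121.9 = 943 N·m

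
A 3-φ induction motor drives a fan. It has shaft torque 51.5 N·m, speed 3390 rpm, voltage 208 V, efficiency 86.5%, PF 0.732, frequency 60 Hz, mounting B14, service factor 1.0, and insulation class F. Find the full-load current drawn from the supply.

ω = 2π×3390/60 = 355 rad/s; P_out = τω = 51.5 × 355 = 18283 W
P_in = P_out / η = 18283 / 0.865 = 21136 W
I_L = P_in / (√3·V_L·cosφ) = 21136 / (1.732 × 208 × 0.732) = 80.1 A

80.1 A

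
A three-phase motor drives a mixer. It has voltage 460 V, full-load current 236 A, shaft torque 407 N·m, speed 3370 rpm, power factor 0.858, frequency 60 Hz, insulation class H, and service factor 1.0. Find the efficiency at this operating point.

89.0 %

ω = 2π × 3370/60 = 352.9 rad/s; P_out = τω = 407 × 352.9 = 143630 W
P_in = √3·V_L·I_L·cosφ = 1.732 × 460 × 236 × 0.858 = 161326 W
η = P_out / P_in = 143630 / 161326 = 0.890 = 89.0%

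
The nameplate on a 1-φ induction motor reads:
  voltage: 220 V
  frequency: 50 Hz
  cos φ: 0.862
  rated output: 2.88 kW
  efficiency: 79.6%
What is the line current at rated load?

P_out = 2.88 kW = 2880 W
P_in = P_out / η = 2880 / 0.796 = 3618 W
I = P_in / (V·cosφ) = 3618 / (220 × 0.862) = 19.1 A

19.1 A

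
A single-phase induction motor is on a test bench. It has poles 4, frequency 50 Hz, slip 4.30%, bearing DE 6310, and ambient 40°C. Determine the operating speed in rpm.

1436 rpm

n_s = 120f/p = 120×50/4 = 1500 rpm
n = n_s(1 − s) = 1500 × (1 − 0.043) = 1436 rpm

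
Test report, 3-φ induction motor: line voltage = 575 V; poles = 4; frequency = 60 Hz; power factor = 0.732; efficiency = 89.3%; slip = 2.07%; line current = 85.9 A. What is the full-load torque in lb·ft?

P_in = √3·V·I·cosφ = 1.732 × 575 × 85.9 × 0.732 = 62621 W
P_out = η·P_in = 0.893 × 62621 = 55921 W
n_s = 120×60/4 = 1800 rpm; n = 1800×(1−0.0207) = 1763 rpm
ω = 2π×1763/60 = 184.6 rad/s
τ = P_out/ω = 55921/184.6 = 302.9 N·m
In lb·ft: 302.9/1.356 = 223 lb·ft

223 lb·ft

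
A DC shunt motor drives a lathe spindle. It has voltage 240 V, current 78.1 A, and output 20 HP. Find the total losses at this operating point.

P_in = V·I = 240×78.1 = 18744 W
P_out = 20×746 = 14920 W
Losses = P_in − P_out = 18744 − 14920 = 3824 W

3.82 kW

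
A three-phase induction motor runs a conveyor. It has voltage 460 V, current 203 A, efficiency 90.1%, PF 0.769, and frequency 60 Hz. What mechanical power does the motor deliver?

112 kW

P_in = √3·V·I·cosφ = 1.732 × 460 × 203 × 0.769 = 124374 W
P_out = η·P_in = 0.901 × 124374 = 112061 W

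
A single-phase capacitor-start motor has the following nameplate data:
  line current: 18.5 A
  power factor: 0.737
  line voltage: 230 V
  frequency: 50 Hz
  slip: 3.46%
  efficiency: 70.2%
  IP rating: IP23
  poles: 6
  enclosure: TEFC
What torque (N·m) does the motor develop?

21.8 N·m

P_in = V·I·cosφ = 230 × 18.5 × 0.737 = 3136 W
P_out = η·P_in = 0.702 × 3136 = 2201 W
n_s = 120×50/6 = 1000 rpm; n = 1000×(1−0.0346) = 965 rpm
ω = 2π×965/60 = 101.1 rad/s
τ = P_out/ω = 2201/101.1 = 21.8 N·m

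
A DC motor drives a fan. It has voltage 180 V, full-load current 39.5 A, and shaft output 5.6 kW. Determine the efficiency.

78.8 %

P_out = 5.6 kW = 5600 W
P_in = V·I = 180 × 39.5 = 7110 W
η = P_out / P_in = 5600 / 7110 = 0.788 = 78.8%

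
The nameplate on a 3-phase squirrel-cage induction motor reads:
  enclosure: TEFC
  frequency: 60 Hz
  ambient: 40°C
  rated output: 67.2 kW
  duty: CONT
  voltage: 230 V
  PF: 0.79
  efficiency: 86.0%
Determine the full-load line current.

248 A

P_out = 67.2 kW = 67200 W
P_in = P_out / η = 67200 / 0.860 = 78140 W
I_L = P_in / (√3·V_L·cosφ) = 78140 / (1.732 × 230 × 0.79) = 248 A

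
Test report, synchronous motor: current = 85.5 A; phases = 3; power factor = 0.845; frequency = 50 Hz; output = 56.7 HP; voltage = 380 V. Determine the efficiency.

P_out = 56.7 × 746 = 42298 W
P_in = √3·V_L·I_L·cosφ = 1.732 × 380 × 85.5 × 0.845 = 47550 W
η = P_out / P_in = 42298 / 47550 = 0.890 = 89.0%

89.0 %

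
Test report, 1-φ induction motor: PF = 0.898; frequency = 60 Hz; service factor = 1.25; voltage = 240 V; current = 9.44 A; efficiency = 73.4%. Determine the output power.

P_in = V·I·cosφ = 240 × 9.44 × 0.898 = 2035 W
P_out = η·P_in = 0.734 × 2035 = 1494 W

1.49 kW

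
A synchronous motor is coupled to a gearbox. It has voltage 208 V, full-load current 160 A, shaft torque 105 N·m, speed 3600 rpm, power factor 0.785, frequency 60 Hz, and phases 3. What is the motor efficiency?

87.5 %

ω = 2π × 3600/60 = 377 rad/s; P_out = τω = 105 × 377 = 39585 W
P_in = √3·V_L·I_L·cosφ = 1.732 × 208 × 160 × 0.785 = 45248 W
η = P_out / P_in = 39585 / 45248 = 0.875 = 87.5%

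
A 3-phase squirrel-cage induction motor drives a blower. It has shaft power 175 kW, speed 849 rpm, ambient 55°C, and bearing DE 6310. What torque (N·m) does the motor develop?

ω = 2π × 849/60 = 88.91 rad/s
τ = P/ω = 175000/88.91 = 1970 N·m

1970 N·m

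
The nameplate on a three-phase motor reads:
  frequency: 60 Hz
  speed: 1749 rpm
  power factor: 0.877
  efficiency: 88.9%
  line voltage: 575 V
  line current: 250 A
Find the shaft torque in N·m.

1060 N·m

P_in = √3·V·I·cosφ = 1.732 × 575 × 250 × 0.877 = 218351 W
P_out = η·P_in = 0.889 × 218351 = 194114 W
n = 1749 rpm
ω = 2π×1749/60 = 183.2 rad/s
τ = P_out/ω = 194114/183.2 = 1060 N·m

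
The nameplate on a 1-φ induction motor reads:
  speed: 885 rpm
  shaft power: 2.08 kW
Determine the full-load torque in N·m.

ω = 2π × 885/60 = 92.68 rad/s
τ = P/ω = 2080/92.68 = 22.4 N·m

22.4 N·m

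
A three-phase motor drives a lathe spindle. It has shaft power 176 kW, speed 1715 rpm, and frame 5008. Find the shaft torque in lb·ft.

ω = 2π × 1715/60 = 179.6 rad/s
τ = P/ω = 176000/179.6 = 980 N·m
In lb·ft: 980/1.356 = 723 lb·ft

723 lb·ft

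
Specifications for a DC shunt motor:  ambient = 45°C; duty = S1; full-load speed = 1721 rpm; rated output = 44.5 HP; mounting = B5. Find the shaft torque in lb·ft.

P_out = 44.5 × 746 = 33197 W
ω = 2π × 1721/60 = 180.2 rad/s
τ = P_out/ω = 33197/180.2 = 184.2 N·m
In lb·ft: 184.2/1.356 = 136 lb·ft

136 lb·ft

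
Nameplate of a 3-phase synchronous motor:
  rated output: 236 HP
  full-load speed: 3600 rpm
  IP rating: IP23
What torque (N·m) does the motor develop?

P_out = 236 × 746 = 176056 W
ω = 2π × 3600/60 = 377 rad/s
τ = P_out/ω = 176056/377 = 467 N·m

467 N·m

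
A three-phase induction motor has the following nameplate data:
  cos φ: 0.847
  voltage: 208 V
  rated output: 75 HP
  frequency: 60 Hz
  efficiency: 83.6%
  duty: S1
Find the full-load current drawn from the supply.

P_out = 75 × 746 = 55950 W
P_in = P_out / η = 55950 / 0.836 = 66926 W
I_L = P_in / (√3·V_L·cosφ) = 66926 / (1.732 × 208 × 0.847) = 219 A

219 A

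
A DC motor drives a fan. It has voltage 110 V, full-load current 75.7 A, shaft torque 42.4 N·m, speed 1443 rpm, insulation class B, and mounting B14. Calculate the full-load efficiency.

ω = 2π × 1443/60 = 151.1 rad/s; P_out = τω = 42.4 × 151.1 = 6407 W
P_in = V·I = 110 × 75.7 = 8327 W
η = P_out / P_in = 6407 / 8327 = 0.769 = 76.9%

76.9 %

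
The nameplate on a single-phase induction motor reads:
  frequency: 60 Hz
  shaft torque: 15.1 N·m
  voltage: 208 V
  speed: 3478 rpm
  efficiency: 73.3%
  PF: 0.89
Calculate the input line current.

40.5 A

ω = 2π×3478/60 = 364.2 rad/s; P_out = τω = 15.1 × 364.2 = 5499 W
P_in = P_out / η = 5499 / 0.733 = 7502 W
I = P_in / (V·cosφ) = 7502 / (208 × 0.89) = 40.5 A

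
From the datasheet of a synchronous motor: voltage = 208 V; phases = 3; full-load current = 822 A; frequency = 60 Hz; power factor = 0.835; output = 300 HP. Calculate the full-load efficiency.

P_out = 300 × 746 = 223800 W
P_in = √3·V_L·I_L·cosφ = 1.732 × 208 × 822 × 0.835 = 247269 W
η = P_out / P_in = 223800 / 247269 = 0.905 = 90.5%

90.5 %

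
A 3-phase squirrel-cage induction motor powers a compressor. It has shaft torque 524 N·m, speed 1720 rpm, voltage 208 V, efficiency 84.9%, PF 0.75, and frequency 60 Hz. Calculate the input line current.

ω = 2π×1720/60 = 180.1 rad/s; P_out = τω = 524 × 180.1 = 94372 W
P_in = P_out / η = 94372 / 0.849 = 111157 W
I_L = P_in / (√3·V_L·cosφ) = 111157 / (1.732 × 208 × 0.75) = 411 A

411 A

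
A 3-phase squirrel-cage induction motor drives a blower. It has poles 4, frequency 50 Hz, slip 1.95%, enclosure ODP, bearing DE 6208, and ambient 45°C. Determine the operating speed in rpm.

n_s = 120f/p = 120×50/4 = 1500 rpm
n = n_s(1 − s) = 1500 × (1 − 0.0195) = 1471 rpm

1471 rpm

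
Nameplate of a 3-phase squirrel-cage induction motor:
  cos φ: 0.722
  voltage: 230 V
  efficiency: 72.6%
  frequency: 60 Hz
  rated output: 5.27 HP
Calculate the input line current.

18.8 A

P_out = 5.27 × 746 = 3931 W
P_in = P_out / η = 3931 / 0.726 = 5415 W
I_L = P_in / (√3·V_L·cosφ) = 5415 / (1.732 × 230 × 0.722) = 18.8 A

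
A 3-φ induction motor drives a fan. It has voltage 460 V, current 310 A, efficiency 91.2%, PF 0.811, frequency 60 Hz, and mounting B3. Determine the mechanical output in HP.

P_in = √3·V·I·cosφ = 1.732 × 460 × 310 × 0.811 = 200303 W
P_out = η·P_in = 0.912 × 200303 = 182676 W
= 182676/746 = 245 HP

245 HP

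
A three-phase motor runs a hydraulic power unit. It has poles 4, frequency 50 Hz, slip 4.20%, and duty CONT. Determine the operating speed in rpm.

1437 rpm

n_s = 120f/p = 120×50/4 = 1500 rpm
n = n_s(1 − s) = 1500 × (1 − 0.042) = 1437 rpm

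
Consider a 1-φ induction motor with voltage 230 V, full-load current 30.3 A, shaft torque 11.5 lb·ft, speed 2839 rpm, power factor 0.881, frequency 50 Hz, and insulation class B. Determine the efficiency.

75.5 %

τ = 11.5 lb·ft × 1.356 = 15.59 N·m
ω = 2π × 2839/60 = 297.3 rad/s; P_out = τω = 15.59 × 297.3 = 4635 W
P_in = V·I·cosφ = 230 × 30.3 × 0.881 = 6140 W
η = P_out / P_in = 4635 / 6140 = 0.755 = 75.5%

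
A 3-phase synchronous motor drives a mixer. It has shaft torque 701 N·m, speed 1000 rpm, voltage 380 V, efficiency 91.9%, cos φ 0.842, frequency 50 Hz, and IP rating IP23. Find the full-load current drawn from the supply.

ω = 2π×1000/60 = 104.7 rad/s; P_out = τω = 701 × 104.7 = 73395 W
P_in = P_out / η = 73395 / 0.919 = 79864 W
I_L = P_in / (√3·V_L·cosφ) = 79864 / (1.732 × 380 × 0.842) = 144 A

144 A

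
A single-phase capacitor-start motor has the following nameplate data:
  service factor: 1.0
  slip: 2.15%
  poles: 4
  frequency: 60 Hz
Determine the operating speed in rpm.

n_s = 120f/p = 120×60/4 = 1800 rpm
n = n_s(1 − s) = 1800 × (1 − 0.0215) = 1761 rpm

1761 rpm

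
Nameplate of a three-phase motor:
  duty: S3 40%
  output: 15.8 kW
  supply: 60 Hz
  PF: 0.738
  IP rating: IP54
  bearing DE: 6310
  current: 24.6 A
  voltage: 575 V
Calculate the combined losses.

2.28 kW

P_in = √3·V·I·cosφ = 1.732×575×24.6×0.738 = 18080 W
P_out = 15800 W
Losses = P_in − P_out = 18080 − 15800 = 2280 W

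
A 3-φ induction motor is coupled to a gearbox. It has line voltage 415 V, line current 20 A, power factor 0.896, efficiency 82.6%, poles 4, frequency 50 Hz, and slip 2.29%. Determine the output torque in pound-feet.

51.1 lb·ft

P_in = √3·V·I·cosφ = 1.732 × 415 × 20 × 0.896 = 12881 W
P_out = η·P_in = 0.826 × 12881 = 10640 W
n_s = 120×50/4 = 1500 rpm; n = 1500×(1−0.0229) = 1466 rpm
ω = 2π×1466/60 = 153.5 rad/s
τ = P_out/ω = 10640/153.5 = 69.32 N·m
In lb·ft: 69.32/1.356 = 51.1 lb·ft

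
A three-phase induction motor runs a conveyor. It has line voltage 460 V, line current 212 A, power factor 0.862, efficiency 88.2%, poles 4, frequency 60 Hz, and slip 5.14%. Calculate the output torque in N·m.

P_in = √3·V·I·cosφ = 1.732 × 460 × 212 × 0.862 = 145596 W
P_out = η·P_in = 0.882 × 145596 = 128416 W
n_s = 120×60/4 = 1800 rpm; n = 1800×(1−0.0514) = 1707 rpm
ω = 2π×1707/60 = 178.8 rad/s
τ = P_out/ω = 128416/178.8 = 718 N·m

718 N·m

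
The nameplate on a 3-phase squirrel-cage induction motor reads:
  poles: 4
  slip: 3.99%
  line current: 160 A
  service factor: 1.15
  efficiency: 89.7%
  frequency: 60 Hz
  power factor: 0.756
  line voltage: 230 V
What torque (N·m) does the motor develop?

239 N·m

P_in = √3·V·I·cosφ = 1.732 × 230 × 160 × 0.756 = 48186 W
P_out = η·P_in = 0.897 × 48186 = 43223 W
n_s = 120×60/4 = 1800 rpm; n = 1800×(1−0.0399) = 1728 rpm
ω = 2π×1728/60 = 181 rad/s
τ = P_out/ω = 43223/181 = 239 N·m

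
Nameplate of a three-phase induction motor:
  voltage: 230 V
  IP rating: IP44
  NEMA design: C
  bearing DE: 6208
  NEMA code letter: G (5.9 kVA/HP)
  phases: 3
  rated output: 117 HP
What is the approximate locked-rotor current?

S_LR = 5.9 × 117 = 690.3 kVA
I_LR = S_LR/(√3·V_L) = 690300/(1.732×230) = 1730 A

1730 A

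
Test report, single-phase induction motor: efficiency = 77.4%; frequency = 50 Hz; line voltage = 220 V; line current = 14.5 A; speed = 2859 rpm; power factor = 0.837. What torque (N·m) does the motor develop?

6.9 N·m

P_in = V·I·cosφ = 220 × 14.5 × 0.837 = 2670 W
P_out = η·P_in = 0.774 × 2670 = 2067 W
n = 2859 rpm
ω = 2π×2859/60 = 299.4 rad/s
τ = P_out/ω = 2067/299.4 = 6.9 N·m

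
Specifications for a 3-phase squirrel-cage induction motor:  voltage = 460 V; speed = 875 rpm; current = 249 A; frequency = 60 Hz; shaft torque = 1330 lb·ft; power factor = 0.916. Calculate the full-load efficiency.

τ = 1330 lb·ft × 1.356 = 1803 N·m
ω = 2π × 875/60 = 91.63 rad/s; P_out = τω = 1803 × 91.63 = 165209 W
P_in = √3·V_L·I_L·cosφ = 1.732 × 460 × 249 × 0.916 = 181719 W
η = P_out / P_in = 165209 / 181719 = 0.909 = 90.9%

90.9 %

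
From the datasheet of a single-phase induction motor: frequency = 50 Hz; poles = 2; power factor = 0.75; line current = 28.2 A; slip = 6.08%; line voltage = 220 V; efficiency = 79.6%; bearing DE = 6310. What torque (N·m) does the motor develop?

P_in = V·I·cosφ = 220 × 28.2 × 0.75 = 4653 W
P_out = η·P_in = 0.796 × 4653 = 3704 W
n_s = 120×50/2 = 3000 rpm; n = 3000×(1−0.0608) = 2818 rpm
ω = 2π×2818/60 = 295.1 rad/s
τ = P_out/ω = 3704/295.1 = 12.6 N·m

12.6 N·m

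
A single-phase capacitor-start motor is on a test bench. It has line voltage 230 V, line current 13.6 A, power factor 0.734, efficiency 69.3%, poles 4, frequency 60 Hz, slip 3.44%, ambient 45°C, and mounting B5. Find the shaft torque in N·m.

8.74 N·m

P_in = V·I·cosφ = 230 × 13.6 × 0.734 = 2296 W
P_out = η·P_in = 0.693 × 2296 = 1591 W
n_s = 120×60/4 = 1800 rpm; n = 1800×(1−0.0344) = 1738 rpm
ω = 2π×1738/60 = 182 rad/s
τ = P_out/ω = 1591/182 = 8.74 N·m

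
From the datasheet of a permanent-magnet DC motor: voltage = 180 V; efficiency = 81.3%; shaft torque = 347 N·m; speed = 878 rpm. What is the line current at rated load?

ω = 2π×878/60 = 91.94 rad/s; P_out = τω = 347 × 91.94 = 31903 W
P_in = P_out / η = 31903 / 0.813 = 39241 W
I = P_in / V = 39241 / 180 = 218 A

218 A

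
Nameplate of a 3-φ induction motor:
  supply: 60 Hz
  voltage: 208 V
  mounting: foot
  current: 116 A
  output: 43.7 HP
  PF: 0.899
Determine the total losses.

4970 W

P_in = √3·V·I·cosφ = 1.732×208×116×0.899 = 37569 W
P_out = 43.7×746 = 32600 W
Losses = P_in − P_out = 37569 − 32600 = 4969 W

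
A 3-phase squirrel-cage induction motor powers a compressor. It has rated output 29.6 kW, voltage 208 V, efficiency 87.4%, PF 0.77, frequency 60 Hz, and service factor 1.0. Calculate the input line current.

122 A

P_out = 29.6 kW = 29600 W
P_in = P_out / η = 29600 / 0.874 = 33867 W
I_L = P_in / (√3·V_L·cosφ) = 33867 / (1.732 × 208 × 0.77) = 122 A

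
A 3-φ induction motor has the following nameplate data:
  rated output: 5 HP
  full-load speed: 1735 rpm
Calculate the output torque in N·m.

20.5 N·m

P_out = 5 × 746 = 3730 W
ω = 2π × 1735/60 = 181.7 rad/s
τ = P_out/ω = 3730/181.7 = 20.5 N·m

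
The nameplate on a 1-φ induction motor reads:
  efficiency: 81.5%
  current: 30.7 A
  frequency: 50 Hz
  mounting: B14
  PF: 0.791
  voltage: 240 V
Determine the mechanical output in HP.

P_in = V·I·cosφ = 240 × 30.7 × 0.791 = 5828 W
P_out = η·P_in = 0.815 × 5828 = 4750 W
= 4750/746 = 6.37 HP

6.37 HP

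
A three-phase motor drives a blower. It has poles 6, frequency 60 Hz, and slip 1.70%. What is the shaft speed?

1180 rpm

n_s = 120f/p = 120×60/6 = 1200 rpm
n = n_s(1 − s) = 1200 × (1 − 0.017) = 1180 rpm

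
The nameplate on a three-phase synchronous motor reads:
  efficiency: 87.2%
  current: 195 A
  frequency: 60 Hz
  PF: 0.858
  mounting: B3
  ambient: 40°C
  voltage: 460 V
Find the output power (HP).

P_in = √3·V·I·cosφ = 1.732 × 460 × 195 × 0.858 = 133299 W
P_out = η·P_in = 0.872 × 133299 = 116237 W
= 116237/746 = 156 HP

156 HP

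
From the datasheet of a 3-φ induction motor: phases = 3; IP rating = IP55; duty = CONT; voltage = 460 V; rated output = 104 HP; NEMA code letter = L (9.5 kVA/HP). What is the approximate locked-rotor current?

1240 A

S_LR = 9.5 × 104 = 988 kVA
I_LR = S_LR/(√3·V_L) = 988000/(1.732×460) = 1240 A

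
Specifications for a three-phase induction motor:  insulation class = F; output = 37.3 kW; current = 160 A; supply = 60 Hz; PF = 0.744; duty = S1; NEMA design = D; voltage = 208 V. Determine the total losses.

5590 W

P_in = √3·V·I·cosφ = 1.732×208×160×0.744 = 42885 W
P_out = 37300 W
Losses = P_in − P_out = 42885 − 37300 = 5585 W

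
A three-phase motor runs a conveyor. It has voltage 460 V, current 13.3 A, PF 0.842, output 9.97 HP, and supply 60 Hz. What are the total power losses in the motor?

1480 W

P_in = √3·V·I·cosφ = 1.732×460×13.3×0.842 = 8922 W
P_out = 9.97×746 = 7438 W
Losses = P_in − P_out = 8922 − 7438 = 1484 W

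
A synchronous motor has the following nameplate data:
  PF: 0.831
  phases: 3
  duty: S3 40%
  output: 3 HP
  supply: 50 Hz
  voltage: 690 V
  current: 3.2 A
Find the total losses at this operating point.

P_in = √3·V·I·cosφ = 1.732×690×3.2×0.831 = 3178 W
P_out = 3×746 = 2238 W
Losses = P_in − P_out = 3178 − 2238 = 940 W

940 W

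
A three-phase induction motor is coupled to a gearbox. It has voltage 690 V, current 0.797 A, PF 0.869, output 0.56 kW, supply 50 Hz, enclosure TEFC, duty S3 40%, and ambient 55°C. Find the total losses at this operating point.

P_in = √3·V·I·cosφ = 1.732×690×0.797×0.869 = 828 W
P_out = 560 W
Losses = P_in − P_out = 828 − 560 = 268 W

268 W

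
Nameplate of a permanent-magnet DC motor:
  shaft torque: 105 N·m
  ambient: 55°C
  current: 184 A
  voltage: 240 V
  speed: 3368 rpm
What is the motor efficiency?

ω = 2π × 3368/60 = 352.7 rad/s; P_out = τω = 105 × 352.7 = 37034 W
P_in = V·I = 240 × 184 = 44160 W
η = P_out / P_in = 37034 / 44160 = 0.839 = 83.9%

83.9 %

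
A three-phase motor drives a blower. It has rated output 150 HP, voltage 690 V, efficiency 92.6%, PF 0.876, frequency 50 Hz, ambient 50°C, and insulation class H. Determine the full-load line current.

P_out = 150 × 746 = 111900 W
P_in = P_out / η = 111900 / 0.926 = 120842 W
I_L = P_in / (√3·V_L·cosφ) = 120842 / (1.732 × 690 × 0.876) = 115 A

115 A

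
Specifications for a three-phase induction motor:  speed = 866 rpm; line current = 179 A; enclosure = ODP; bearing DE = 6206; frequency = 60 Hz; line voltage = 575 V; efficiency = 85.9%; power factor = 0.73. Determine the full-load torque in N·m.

1230 N·m

P_in = √3·V·I·cosφ = 1.732 × 575 × 179 × 0.73 = 130134 W
P_out = η·P_in = 0.859 × 130134 = 111785 W
n = 866 rpm
ω = 2π×866/60 = 90.69 rad/s
τ = P_out/ω = 111785/90.69 = 1230 N·m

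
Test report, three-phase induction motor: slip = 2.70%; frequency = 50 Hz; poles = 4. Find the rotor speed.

n_s = 120f/p = 120×50/4 = 1500 rpm
n = n_s(1 − s) = 1500 × (1 − 0.027) = 1460 rpm

1460 rpm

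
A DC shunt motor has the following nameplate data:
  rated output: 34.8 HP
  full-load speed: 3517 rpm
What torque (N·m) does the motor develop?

P_out = 34.8 × 746 = 25961 W
ω = 2π × 3517/60 = 368.3 rad/s
τ = P_out/ω = 25961/368.3 = 70.5 N·m

70.5 N·m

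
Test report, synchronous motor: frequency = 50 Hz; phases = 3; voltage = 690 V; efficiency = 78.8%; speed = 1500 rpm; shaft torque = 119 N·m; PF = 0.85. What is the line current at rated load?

ω = 2π×1500/60 = 157.1 rad/s; P_out = τω = 119 × 157.1 = 18695 W
P_in = P_out / η = 18695 / 0.788 = 23725 W
I_L = P_in / (√3·V_L·cosφ) = 23725 / (1.732 × 690 × 0.85) = 23.4 A

23.4 A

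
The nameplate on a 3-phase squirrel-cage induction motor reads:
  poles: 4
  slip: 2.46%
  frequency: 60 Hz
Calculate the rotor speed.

n_s = 120f/p = 120×60/4 = 1800 rpm
n = n_s(1 − s) = 1800 × (1 − 0.0246) = 1756 rpm

1756 rpm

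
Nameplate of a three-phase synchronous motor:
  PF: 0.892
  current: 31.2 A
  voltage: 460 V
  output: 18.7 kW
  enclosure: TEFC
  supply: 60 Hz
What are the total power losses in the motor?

P_in = √3·V·I·cosφ = 1.732×460×31.2×0.892 = 22173 W
P_out = 18700 W
Losses = P_in − P_out = 22173 − 18700 = 3473 W

3470 W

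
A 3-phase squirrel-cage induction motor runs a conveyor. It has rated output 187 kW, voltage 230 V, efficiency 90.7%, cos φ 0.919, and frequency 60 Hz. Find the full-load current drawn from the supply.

563 A

P_out = 187 kW = 187000 W
P_in = P_out / η = 187000 / 0.907 = 206174 W
I_L = P_in / (√3·V_L·cosφ) = 206174 / (1.732 × 230 × 0.919) = 563 A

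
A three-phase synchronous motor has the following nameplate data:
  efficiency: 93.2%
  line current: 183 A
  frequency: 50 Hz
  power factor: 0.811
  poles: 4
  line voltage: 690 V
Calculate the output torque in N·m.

P_in = √3·V·I·cosφ = 1.732 × 690 × 183 × 0.811 = 177365 W
P_out = η·P_in = 0.932 × 177365 = 165304 W
n = n_s = 120×50/4 = 1500 rpm (synchronous)
ω = 2π×1500/60 = 157.1 rad/s
τ = P_out/ω = 165304/157.1 = 1050 N·m

1050 N·m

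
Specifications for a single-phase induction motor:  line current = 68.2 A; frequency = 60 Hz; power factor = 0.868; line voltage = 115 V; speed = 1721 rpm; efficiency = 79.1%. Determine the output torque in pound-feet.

P_in = V·I·cosφ = 115 × 68.2 × 0.868 = 6808 W
P_out = η·P_in = 0.791 × 6808 = 5385 W
n = 1721 rpm
ω = 2π×1721/60 = 180.2 rad/s
τ = P_out/ω = 5385/180.2 = 29.88 N·m
In lb·ft: 29.88/1.356 = 22 lb·ft

22 lb·ft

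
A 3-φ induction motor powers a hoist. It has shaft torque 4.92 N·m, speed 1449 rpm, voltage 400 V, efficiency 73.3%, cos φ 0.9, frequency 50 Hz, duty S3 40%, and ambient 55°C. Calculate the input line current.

ω = 2π×1449/60 = 151.7 rad/s; P_out = τω = 4.92 × 151.7 = 746 W
P_in = P_out / η = 746 / 0.733 = 1018 W
I_L = P_in / (√3·V_L·cosφ) = 1018 / (1.732 × 400 × 0.9) = 1.63 A

1.63 A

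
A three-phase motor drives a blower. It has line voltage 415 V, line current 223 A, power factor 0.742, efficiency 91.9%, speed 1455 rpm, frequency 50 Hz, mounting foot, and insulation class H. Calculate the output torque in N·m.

P_in = √3·V·I·cosφ = 1.732 × 415 × 223 × 0.742 = 118934 W
P_out = η·P_in = 0.919 × 118934 = 109300 W
n = 1455 rpm
ω = 2π×1455/60 = 152.4 rad/s
τ = P_out/ω = 109300/152.4 = 717 N·m

717 N·m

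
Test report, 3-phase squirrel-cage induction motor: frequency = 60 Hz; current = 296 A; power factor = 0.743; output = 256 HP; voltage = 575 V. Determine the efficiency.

87.2 %

P_out = 256 × 746 = 190976 W
P_in = √3·V_L·I_L·cosφ = 1.732 × 575 × 296 × 0.743 = 219026 W
η = P_out / P_in = 190976 / 219026 = 0.872 = 87.2%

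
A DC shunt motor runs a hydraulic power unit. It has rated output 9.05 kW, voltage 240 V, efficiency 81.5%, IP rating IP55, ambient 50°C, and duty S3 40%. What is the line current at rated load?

46.3 A

P_out = 9.05 kW = 9050 W
P_in = P_out / η = 9050 / 0.815 = 11104 W
I = P_in / V = 11104 / 240 = 46.3 A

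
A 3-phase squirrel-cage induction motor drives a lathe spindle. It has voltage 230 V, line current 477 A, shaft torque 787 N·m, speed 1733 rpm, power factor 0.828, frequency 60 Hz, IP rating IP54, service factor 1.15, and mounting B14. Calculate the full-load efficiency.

90.8 %

ω = 2π × 1733/60 = 181.5 rad/s; P_out = τω = 787 × 181.5 = 142841 W
P_in = √3·V_L·I_L·cosφ = 1.732 × 230 × 477 × 0.828 = 157335 W
η = P_out / P_in = 142841 / 157335 = 0.908 = 90.8%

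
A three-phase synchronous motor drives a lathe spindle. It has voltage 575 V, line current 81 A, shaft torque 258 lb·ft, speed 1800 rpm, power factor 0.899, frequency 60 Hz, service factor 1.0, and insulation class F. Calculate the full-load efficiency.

90.9 %

τ = 258 lb·ft × 1.356 = 349.8 N·m
ω = 2π × 1800/60 = 188.5 rad/s; P_out = τω = 349.8 × 188.5 = 65937 W
P_in = √3·V_L·I_L·cosφ = 1.732 × 575 × 81 × 0.899 = 72520 W
η = P_out / P_in = 65937 / 72520 = 0.909 = 90.9%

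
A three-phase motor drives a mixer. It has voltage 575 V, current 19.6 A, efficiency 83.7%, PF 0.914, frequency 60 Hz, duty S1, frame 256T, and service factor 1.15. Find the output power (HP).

20 HP

P_in = √3·V·I·cosφ = 1.732 × 575 × 19.6 × 0.914 = 17841 W
P_out = η·P_in = 0.837 × 17841 = 14933 W
= 14933/746 = 20 HP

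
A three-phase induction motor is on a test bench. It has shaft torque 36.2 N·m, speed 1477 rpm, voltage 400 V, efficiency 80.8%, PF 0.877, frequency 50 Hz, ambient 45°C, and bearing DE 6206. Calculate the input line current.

ω = 2π×1477/60 = 154.7 rad/s; P_out = τω = 36.2 × 154.7 = 5600 W
P_in = P_out / η = 5600 / 0.808 = 6931 W
I_L = P_in / (√3·V_L·cosφ) = 6931 / (1.732 × 400 × 0.877) = 11.4 A

11.4 A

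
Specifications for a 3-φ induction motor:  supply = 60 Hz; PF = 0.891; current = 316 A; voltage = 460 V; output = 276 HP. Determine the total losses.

P_in = √3·V·I·cosφ = 1.732×460×316×0.891 = 224321 W
P_out = 276×746 = 205896 W
Losses = P_in − P_out = 224321 − 205896 = 18425 W

18.4 kW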